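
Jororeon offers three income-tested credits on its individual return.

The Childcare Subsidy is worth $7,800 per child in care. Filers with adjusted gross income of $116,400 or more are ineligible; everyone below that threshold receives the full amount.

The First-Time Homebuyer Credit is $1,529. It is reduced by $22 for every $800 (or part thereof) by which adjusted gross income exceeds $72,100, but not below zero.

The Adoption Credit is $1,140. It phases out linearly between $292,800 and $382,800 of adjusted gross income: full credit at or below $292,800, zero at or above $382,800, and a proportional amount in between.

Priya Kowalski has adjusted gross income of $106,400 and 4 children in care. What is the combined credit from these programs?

Childcare Subsidy: base = 4 × $7,800 = $31,200. $106,400 is below the $116,400 cutoff, so the full $31,200 applies.
First-Time Homebuyer Credit: income exceeds $72,100 by $34,300, which is 43 full-or-partial $800 increments; reduction = 43 × $22 = $946, leaving $583.
Adoption Credit: $106,400 is at or below the $292,800 threshold, so the full $1,140 applies.
Total: $31,200 + $583 + $1,140 = $32,923.

$32,923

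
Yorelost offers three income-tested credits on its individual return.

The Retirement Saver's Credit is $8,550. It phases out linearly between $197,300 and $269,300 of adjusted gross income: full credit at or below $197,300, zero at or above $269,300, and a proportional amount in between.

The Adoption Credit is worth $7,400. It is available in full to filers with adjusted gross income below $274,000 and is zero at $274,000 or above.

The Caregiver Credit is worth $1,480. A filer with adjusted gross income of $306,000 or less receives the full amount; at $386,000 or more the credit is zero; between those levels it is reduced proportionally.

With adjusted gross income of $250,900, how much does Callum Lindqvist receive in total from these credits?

$11,065

Retirement Saver's Credit: $250,900 is $53,600 into a $72,000 phase-out range, leaving 18,400/72,000 of the credit: $8,550 × 18,400/72,000 = $2,185.
Adoption Credit: $250,900 is below the $274,000 cutoff, so the full $7,400 applies.
Caregiver Credit: $250,900 is at or below the $306,000 threshold, so the full $1,480 applies.
Total: $2,185 + $7,400 + $1,480 = $11,065.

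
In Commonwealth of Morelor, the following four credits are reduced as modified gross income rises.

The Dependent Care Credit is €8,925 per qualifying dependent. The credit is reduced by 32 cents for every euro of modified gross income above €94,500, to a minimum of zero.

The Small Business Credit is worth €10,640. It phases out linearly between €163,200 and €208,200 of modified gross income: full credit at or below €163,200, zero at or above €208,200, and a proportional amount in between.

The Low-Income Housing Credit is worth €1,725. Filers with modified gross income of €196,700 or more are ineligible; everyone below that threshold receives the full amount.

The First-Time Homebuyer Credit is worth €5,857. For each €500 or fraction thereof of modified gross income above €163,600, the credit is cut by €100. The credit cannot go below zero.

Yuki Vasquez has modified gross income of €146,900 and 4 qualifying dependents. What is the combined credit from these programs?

€37,154

Dependent Care Credit: base = 4 × €8,925 = €35,700. 32% of the €52,400 excess over €94,500 is €16,768; credit = €35,700 − €16,768 = €18,932.
Small Business Credit: €146,900 is at or below the €163,200 threshold, so the full €10,640 applies.
Low-Income Housing Credit: €146,900 is below the €196,700 cutoff, so the full €1,725 applies.
First-Time Homebuyer Credit: €146,900 is at or below the €163,600 threshold, so the full €5,857 applies.
Total: €18,932 + €10,640 + €1,725 + €5,857 = €37,154.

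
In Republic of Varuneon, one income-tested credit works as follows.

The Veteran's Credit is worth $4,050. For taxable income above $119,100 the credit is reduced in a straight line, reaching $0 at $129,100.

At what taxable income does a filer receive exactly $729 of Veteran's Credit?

$127,300

$729 is 729/4,050 of the full $4,050, so 3,321/4,050 of the $10,000 range has been used: income = $119,100 + $10,000 × 3,321/4,050 = $127,300.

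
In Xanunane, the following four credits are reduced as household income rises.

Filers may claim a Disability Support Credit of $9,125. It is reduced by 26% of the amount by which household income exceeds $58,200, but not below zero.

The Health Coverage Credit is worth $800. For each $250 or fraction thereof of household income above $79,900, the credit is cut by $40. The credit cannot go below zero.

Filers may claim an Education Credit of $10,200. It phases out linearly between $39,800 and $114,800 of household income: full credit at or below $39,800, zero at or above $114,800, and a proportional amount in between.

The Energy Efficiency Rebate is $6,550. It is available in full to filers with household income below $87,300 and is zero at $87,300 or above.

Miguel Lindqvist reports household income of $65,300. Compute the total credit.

$21,361

Disability Support Credit: 26% of the $7,100 excess over $58,200 is $1,846; credit = $9,125 − $1,846 = $7,279.
Health Coverage Credit: $65,300 is at or below the $79,900 threshold, so the full $800 applies.
Education Credit: $65,300 is $25,500 into a $75,000 phase-out range, leaving 49,500/75,000 of the credit: $10,200 × 49,500/75,000 = $6,732.
Energy Efficiency Rebate: $65,300 is below the $87,300 cutoff, so the full $6,550 applies.
Total: $7,279 + $800 + $6,732 + $6,550 = $21,361.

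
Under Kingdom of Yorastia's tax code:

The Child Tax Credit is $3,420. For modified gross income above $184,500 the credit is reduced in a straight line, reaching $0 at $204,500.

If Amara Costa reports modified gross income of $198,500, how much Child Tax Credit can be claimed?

Child Tax Credit: $198,500 is $14,000 into a $20,000 phase-out range, leaving 6,000/20,000 of the credit: $3,420 × 6,000/20,000 = $1,026.

$1,026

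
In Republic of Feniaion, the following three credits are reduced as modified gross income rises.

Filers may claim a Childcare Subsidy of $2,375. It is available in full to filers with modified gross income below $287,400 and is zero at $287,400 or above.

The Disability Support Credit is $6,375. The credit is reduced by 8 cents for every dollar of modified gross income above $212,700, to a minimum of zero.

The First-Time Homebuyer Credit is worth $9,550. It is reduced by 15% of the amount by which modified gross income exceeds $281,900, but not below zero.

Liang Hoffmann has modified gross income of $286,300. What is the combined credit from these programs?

$11,752

Childcare Subsidy: $286,300 is below the $287,400 cutoff, so the full $2,375 applies.
Disability Support Credit: 8% of the $73,600 excess over $212,700 is $5,888; credit = $6,375 − $5,888 = $487.
First-Time Homebuyer Credit: 15% of the $4,400 excess over $281,900 is $660; credit = $9,550 − $660 = $8,890.
Total: $2,375 + $487 + $8,890 = $11,752.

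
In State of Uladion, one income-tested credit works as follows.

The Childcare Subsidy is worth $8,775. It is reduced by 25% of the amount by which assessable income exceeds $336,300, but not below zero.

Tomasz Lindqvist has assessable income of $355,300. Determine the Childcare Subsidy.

Childcare Subsidy: 25% of the $19,000 excess over $336,300 is $4,750; credit = $8,775 − $4,750 = $4,025.

$4,025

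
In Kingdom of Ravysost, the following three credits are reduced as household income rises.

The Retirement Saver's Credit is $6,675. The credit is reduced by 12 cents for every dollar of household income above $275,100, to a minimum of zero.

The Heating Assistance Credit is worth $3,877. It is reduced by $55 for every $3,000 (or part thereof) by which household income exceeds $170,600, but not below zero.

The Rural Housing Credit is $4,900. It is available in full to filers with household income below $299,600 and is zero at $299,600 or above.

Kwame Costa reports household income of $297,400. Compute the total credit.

$10,411

Retirement Saver's Credit: 12% of the $22,300 excess over $275,100 is $2,676; credit = $6,675 − $2,676 = $3,999.
Heating Assistance Credit: income exceeds $170,600 by $126,800, which is 43 full-or-partial $3,000 increments; reduction = 43 × $55 = $2,365, leaving $1,512.
Rural Housing Credit: $297,400 is below the $299,600 cutoff, so the full $4,900 applies.
Total: $3,999 + $1,512 + $4,900 = $10,411.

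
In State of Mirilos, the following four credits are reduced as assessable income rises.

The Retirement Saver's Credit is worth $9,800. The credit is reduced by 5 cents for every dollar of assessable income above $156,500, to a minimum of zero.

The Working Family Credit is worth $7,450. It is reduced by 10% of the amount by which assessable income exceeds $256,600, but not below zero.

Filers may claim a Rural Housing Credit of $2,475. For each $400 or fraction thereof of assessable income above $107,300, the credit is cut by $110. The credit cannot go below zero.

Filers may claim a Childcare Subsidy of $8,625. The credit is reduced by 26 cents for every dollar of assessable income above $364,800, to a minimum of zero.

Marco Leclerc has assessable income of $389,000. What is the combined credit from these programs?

$2,333

Retirement Saver's Credit: 5% of the $232,500 excess over $156,500 is $11,625 ≥ base, so the credit is $0.
Working Family Credit: 10% of the $132,400 excess over $256,600 is $13,240 ≥ base, so the credit is $0.
Rural Housing Credit: income exceeds $107,300 by $281,700 → 705 increments × $110 = $77,550 ≥ base, so the credit is $0.
Childcare Subsidy: 26% of the $24,200 excess over $364,800 is $6,292; credit = $8,625 − $6,292 = $2,333.
Total: $0 + $0 + $0 + $2,333 = $2,333.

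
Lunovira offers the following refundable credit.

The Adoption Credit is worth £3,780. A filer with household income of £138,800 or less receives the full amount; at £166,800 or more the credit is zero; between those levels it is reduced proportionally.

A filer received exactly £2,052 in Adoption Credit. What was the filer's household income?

£2,052 is 2,052/3,780 of the full £3,780, so 1,728/3,780 of the £28,000 range has been used: income = £138,800 + £28,000 × 1,728/3,780 = £151,600.

£151,600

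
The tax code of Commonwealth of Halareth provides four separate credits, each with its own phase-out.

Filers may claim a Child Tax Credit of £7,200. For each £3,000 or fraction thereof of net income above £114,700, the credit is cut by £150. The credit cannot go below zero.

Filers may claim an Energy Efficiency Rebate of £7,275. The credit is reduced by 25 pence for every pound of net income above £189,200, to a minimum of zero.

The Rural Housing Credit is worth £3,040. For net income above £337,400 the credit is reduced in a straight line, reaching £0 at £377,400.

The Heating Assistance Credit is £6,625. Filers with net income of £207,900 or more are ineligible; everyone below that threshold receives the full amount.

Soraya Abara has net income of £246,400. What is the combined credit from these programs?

Child Tax Credit: income exceeds £114,700 by £131,700, which is 44 full-or-partial £3,000 increments; reduction = 44 × £150 = £6,600, leaving £600.
Energy Efficiency Rebate: 25% of the £57,200 excess over £189,200 is £14,300 ≥ base, so the credit is £0.
Rural Housing Credit: £246,400 is at or below the £337,400 threshold, so the full £3,040 applies.
Heating Assistance Credit: £246,400 meets or exceeds the £207,900 cutoff, so the credit is £0.
Total: £600 + £0 + £3,040 + £0 = £3,640.

£3,640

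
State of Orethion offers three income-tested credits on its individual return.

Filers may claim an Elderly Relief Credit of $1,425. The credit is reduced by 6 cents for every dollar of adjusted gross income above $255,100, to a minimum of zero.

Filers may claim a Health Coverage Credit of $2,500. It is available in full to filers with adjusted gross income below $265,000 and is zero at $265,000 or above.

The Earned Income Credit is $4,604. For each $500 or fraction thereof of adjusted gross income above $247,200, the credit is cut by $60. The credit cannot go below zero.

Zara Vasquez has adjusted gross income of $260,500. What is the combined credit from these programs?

$6,585

Elderly Relief Credit: 6% of the $5,400 excess over $255,100 is $324; credit = $1,425 − $324 = $1,101.
Health Coverage Credit: $260,500 is below the $265,000 cutoff, so the full $2,500 applies.
Earned Income Credit: income exceeds $247,200 by $13,300, which is 27 full-or-partial $500 increments; reduction = 27 × $60 = $1,620, leaving $2,984.
Total: $1,101 + $2,500 + $2,984 = $6,585.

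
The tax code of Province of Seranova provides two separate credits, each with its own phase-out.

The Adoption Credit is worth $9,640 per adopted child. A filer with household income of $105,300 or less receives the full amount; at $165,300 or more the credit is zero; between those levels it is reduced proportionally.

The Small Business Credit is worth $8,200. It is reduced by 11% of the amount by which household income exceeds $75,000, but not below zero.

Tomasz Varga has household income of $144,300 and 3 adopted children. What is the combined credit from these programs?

Adoption Credit: base = 3 × $9,640 = $28,920. $144,300 is $39,000 into a $60,000 phase-out range, leaving 21,000/60,000 of the credit: $28,920 × 21,000/60,000 = $10,122.
Small Business Credit: 11% of the $69,300 excess over $75,000 is $7,623; credit = $8,200 − $7,623 = $577.
Total: $10,122 + $577 = $10,699.

$10,699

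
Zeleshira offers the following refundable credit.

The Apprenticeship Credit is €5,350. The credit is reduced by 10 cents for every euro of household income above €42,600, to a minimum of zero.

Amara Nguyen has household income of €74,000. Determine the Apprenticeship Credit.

€2,210

Apprenticeship Credit: 10% of the €31,400 excess over €42,600 is €3,140; credit = €5,350 − €3,140 = €2,210.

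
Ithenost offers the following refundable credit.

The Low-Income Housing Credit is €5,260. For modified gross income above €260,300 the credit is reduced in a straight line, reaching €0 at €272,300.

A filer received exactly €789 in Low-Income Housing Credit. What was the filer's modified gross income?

€789 is 789/5,260 of the full €5,260, so 4,471/5,260 of the €12,000 range has been used: income = €260,300 + €12,000 × 4,471/5,260 = €270,500.

€270,500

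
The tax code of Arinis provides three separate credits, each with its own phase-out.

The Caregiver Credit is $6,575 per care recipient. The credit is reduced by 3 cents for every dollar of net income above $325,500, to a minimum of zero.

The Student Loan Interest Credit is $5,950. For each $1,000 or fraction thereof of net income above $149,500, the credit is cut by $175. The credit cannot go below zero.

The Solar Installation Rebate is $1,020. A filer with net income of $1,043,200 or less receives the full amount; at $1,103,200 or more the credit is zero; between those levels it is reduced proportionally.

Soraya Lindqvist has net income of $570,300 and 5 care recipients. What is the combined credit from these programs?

$26,551

Caregiver Credit: base = 5 × $6,575 = $32,875. 3% of the $244,800 excess over $325,500 is $7,344; credit = $32,875 − $7,344 = $25,531.
Student Loan Interest Credit: income exceeds $149,500 by $420,800 → 421 increments × $175 = $73,675 ≥ base, so the credit is $0.
Solar Installation Rebate: $570,300 is at or below the $1,043,200 threshold, so the full $1,020 applies.
Total: $25,531 + $0 + $1,020 = $26,551.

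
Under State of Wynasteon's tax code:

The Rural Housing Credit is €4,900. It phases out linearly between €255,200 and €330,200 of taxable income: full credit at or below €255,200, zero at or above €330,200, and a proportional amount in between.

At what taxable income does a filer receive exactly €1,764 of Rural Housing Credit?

€303,200

€1,764 is 1,764/4,900 of the full €4,900, so 3,136/4,900 of the €75,000 range has been used: income = €255,200 + €75,000 × 3,136/4,900 = €303,200.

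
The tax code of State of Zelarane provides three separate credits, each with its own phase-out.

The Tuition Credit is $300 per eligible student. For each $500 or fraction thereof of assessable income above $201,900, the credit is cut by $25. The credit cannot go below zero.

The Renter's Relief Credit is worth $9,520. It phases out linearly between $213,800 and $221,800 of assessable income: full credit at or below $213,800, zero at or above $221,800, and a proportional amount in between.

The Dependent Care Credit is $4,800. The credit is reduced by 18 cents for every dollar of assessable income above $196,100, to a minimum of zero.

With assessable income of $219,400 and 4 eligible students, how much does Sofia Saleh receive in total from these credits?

$3,787

Tuition Credit: base = 4 × $300 = $1,200. income exceeds $201,900 by $17,500, which is 35 full-or-partial $500 increments; reduction = 35 × $25 = $875, leaving $325.
Renter's Relief Credit: $219,400 is $5,600 into a $8,000 phase-out range, leaving 2,400/8,000 of the credit: $9,520 × 2,400/8,000 = $2,856.
Dependent Care Credit: 18% of the $23,300 excess over $196,100 is $4,194; credit = $4,800 − $4,194 = $606.
Total: $325 + $2,856 + $606 = $3,787.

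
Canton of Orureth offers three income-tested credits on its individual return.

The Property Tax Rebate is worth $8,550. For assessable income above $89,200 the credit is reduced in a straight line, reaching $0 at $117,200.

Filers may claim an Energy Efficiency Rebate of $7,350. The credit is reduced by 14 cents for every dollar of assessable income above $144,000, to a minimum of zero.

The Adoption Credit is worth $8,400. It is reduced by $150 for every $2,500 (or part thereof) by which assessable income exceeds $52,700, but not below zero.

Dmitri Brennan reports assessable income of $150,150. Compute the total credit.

$9,039

Property Tax Rebate: $150,150 is at or above $117,200, so the credit is $0.
Energy Efficiency Rebate: 14% of the $6,150 excess over $144,000 is $861; credit = $7,350 − $861 = $6,489.
Adoption Credit: income exceeds $52,700 by $97,450, which is 39 full-or-partial $2,500 increments; reduction = 39 × $150 = $5,850, leaving $2,550.
Total: $0 + $6,489 + $2,550 = $9,039.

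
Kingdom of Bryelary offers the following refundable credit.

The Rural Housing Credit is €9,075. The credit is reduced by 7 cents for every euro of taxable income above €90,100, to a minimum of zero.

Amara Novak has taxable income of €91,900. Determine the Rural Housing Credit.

Rural Housing Credit: 7% of the €1,800 excess over €90,100 is €126; credit = €9,075 − €126 = €8,949.

€8,949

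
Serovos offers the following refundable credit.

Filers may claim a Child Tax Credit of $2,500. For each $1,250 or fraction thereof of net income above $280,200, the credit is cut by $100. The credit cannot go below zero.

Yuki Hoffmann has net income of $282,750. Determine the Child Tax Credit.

$2,200

Child Tax Credit: income exceeds $280,200 by $2,550, which is 3 full-or-partial $1,250 increments; reduction = 3 × $100 = $300, leaving $2,200.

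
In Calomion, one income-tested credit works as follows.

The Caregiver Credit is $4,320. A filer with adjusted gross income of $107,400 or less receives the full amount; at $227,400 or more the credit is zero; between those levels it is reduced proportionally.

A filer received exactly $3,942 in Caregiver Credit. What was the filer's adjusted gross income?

$3,942 is 3,942/4,320 of the full $4,320, so 378/4,320 of the $120,000 range has been used: income = $107,400 + $120,000 × 378/4,320 = $117,900.

$117,900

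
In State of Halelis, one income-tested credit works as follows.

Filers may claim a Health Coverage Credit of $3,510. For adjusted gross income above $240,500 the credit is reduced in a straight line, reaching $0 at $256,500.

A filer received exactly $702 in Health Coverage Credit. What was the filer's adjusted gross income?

$253,300

$702 is 702/3,510 of the full $3,510, so 2,808/3,510 of the $16,000 range has been used: income = $240,500 + $16,000 × 2,808/3,510 = $253,300.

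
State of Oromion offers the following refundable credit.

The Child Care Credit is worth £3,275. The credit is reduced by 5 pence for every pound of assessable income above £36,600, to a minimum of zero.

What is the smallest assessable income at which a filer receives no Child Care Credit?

The credit falls by 5% of each pound above £36,600, so it reaches zero when the excess is £3,275 / 5% = £65,500: income = £36,600 + £65,500 = £102,100.

£102,100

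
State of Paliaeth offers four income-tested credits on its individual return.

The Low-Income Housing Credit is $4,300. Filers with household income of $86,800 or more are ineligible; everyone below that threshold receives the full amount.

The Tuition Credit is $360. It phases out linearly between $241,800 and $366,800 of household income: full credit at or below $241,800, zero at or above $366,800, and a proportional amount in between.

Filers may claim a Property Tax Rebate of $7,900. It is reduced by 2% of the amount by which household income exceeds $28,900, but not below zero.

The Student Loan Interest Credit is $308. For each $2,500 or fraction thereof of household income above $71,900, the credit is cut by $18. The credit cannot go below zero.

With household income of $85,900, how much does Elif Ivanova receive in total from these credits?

Low-Income Housing Credit: $85,900 is below the $86,800 cutoff, so the full $4,300 applies.
Tuition Credit: $85,900 is at or below the $241,800 threshold, so the full $360 applies.
Property Tax Rebate: 2% of the $57,000 excess over $28,900 is $1,140; credit = $7,900 − $1,140 = $6,760.
Student Loan Interest Credit: income exceeds $71,900 by $14,000, which is 6 full-or-partial $2,500 increments; reduction = 6 × $18 = $108, leaving $200.
Total: $4,300 + $360 + $6,760 + $200 = $11,620.

$11,620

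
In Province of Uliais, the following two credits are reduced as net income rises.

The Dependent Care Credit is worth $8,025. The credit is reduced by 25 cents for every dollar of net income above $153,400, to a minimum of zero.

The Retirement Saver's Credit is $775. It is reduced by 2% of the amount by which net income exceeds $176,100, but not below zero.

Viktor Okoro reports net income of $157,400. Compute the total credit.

Dependent Care Credit: 25% of the $4,000 excess over $153,400 is $1,000; credit = $8,025 − $1,000 = $7,025.
Retirement Saver's Credit: $157,400 is at or below the $176,100 threshold, so the full $775 applies.
Total: $7,025 + $775 = $7,800.

$7,800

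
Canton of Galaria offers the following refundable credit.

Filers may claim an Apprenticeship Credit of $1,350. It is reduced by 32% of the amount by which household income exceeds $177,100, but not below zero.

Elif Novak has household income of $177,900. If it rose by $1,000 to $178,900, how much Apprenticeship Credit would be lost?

At $177,900 — 32% of the $800 excess over $177,100 is $256; credit = $1,350 − $256 = $1,094.
At $178,900 — 32% of the $1,800 excess over $177,100 is $576; credit = $1,350 − $576 = $774.
Lost: $1,094 − $774 = $320.

$320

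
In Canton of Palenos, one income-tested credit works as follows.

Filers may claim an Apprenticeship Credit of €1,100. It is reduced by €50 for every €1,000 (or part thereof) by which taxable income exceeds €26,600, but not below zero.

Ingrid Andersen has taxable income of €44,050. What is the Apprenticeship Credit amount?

Apprenticeship Credit: income exceeds €26,600 by €17,450, which is 18 full-or-partial €1,000 increments; reduction = 18 × €50 = €900, leaving €200.

€200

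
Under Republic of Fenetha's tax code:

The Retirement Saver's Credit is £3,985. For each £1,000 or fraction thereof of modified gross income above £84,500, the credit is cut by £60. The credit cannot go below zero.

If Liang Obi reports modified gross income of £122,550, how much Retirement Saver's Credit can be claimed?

Retirement Saver's Credit: income exceeds £84,500 by £38,050, which is 39 full-or-partial £1,000 increments; reduction = 39 × £60 = £2,340, leaving £1,645.

£1,645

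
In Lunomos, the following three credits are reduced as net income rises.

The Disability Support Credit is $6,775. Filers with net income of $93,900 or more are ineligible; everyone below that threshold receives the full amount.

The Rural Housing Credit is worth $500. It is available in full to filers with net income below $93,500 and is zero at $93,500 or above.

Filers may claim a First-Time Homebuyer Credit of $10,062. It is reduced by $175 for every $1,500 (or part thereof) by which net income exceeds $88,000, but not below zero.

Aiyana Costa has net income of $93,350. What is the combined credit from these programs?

Disability Support Credit: $93,350 is below the $93,900 cutoff, so the full $6,775 applies.
Rural Housing Credit: $93,350 is below the $93,500 cutoff, so the full $500 applies.
First-Time Homebuyer Credit: income exceeds $88,000 by $5,350, which is 4 full-or-partial $1,500 increments; reduction = 4 × $175 = $700, leaving $9,362.
Total: $6,775 + $500 + $9,362 = $16,637.

$16,637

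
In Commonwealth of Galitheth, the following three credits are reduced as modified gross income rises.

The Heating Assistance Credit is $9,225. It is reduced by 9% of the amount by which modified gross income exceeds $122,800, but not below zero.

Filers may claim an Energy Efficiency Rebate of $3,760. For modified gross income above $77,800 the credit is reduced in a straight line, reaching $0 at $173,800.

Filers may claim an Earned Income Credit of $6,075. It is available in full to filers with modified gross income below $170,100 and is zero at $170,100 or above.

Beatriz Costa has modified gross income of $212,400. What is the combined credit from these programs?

$1,161

Heating Assistance Credit: 9% of the $89,600 excess over $122,800 is $8,064; credit = $9,225 − $8,064 = $1,161.
Energy Efficiency Rebate: $212,400 is at or above $173,800, so the credit is $0.
Earned Income Credit: $212,400 meets or exceeds the $170,100 cutoff, so the credit is $0.
Total: $1,161 + $0 + $0 = $1,161.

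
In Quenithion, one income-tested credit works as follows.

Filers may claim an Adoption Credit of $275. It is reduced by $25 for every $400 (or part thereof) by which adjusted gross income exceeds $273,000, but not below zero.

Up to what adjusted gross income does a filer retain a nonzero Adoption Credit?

After 10 increments the reduction is 10 × $25 = $250, leaving $25; one more increment wipes it out. Increment 10 ends at excess 10 × $400 = $4,000, so the highest qualifying income is $273,000 + $4,000 = $277,000.

$277,000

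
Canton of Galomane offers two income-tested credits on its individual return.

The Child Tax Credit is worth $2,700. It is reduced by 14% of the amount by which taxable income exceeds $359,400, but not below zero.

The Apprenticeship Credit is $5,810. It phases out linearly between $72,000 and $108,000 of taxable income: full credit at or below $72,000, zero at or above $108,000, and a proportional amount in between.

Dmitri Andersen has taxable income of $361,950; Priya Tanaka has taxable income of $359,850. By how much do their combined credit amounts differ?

$294

Dmitri ($361,950): Child Tax Credit: 14% of the $2,550 excess over $359,400 is $357; credit = $2,700 − $357 = $2,343. Apprenticeship Credit: $361,950 is at or above $108,000, so the credit is $0. total $2,343 + $0 = $2,343
Priya ($359,850): Child Tax Credit: 14% of the $450 excess over $359,400 is $63; credit = $2,700 − $63 = $2,637. Apprenticeship Credit: $359,850 is at or above $108,000, so the credit is $0. total $2,637 + $0 = $2,637
Difference: |$2,343 − $2,637| = $294.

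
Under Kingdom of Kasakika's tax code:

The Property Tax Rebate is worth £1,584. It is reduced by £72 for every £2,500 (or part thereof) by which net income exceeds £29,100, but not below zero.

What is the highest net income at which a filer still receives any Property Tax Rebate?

After 21 increments the reduction is 21 × £72 = £1,512, leaving £72; one more increment wipes it out. Increment 21 ends at excess 21 × £2,500 = £52,500, so the highest qualifying income is £29,100 + £52,500 = £81,600.

£81,600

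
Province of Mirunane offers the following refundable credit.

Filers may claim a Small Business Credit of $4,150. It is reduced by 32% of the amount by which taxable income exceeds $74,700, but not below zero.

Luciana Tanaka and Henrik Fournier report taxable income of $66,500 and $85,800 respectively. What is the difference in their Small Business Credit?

Luciana ($66,500): Small Business Credit: $66,500 is at or below the $74,700 threshold, so the full $4,150 applies.
Henrik ($85,800): Small Business Credit: 32% of the $11,100 excess over $74,700 is $3,552; credit = $4,150 − $3,552 = $598.
Difference: |$4,150 − $598| = $3,552.

$3,552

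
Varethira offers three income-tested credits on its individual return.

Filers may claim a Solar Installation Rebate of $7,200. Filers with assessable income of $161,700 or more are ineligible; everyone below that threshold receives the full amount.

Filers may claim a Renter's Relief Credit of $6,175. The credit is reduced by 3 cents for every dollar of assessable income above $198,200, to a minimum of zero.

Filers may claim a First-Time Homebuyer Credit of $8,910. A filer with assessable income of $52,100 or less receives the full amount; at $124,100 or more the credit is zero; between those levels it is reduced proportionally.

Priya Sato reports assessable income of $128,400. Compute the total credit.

Solar Installation Rebate: $128,400 is below the $161,700 cutoff, so the full $7,200 applies.
Renter's Relief Credit: $128,400 is at or below the $198,200 threshold, so the full $6,175 applies.
First-Time Homebuyer Credit: $128,400 is at or above $124,100, so the credit is $0.
Total: $7,200 + $6,175 + $0 = $13,375.

$13,375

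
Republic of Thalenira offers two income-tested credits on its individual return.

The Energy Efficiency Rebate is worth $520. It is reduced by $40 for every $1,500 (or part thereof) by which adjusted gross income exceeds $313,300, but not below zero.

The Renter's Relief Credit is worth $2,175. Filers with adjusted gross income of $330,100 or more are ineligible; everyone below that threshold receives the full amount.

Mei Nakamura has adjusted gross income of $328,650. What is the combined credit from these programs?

$2,255

Energy Efficiency Rebate: income exceeds $313,300 by $15,350, which is 11 full-or-partial $1,500 increments; reduction = 11 × $40 = $440, leaving $80.
Renter's Relief Credit: $328,650 is below the $330,100 cutoff, so the full $2,175 applies.
Total: $80 + $2,175 = $2,255.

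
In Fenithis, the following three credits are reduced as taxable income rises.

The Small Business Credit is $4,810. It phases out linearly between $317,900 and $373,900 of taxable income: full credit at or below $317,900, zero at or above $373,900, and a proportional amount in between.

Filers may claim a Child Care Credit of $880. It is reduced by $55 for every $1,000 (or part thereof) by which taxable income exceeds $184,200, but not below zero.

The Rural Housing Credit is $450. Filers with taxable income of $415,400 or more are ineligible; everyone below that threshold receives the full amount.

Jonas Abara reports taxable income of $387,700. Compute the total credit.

Small Business Credit: $387,700 is at or above $373,900, so the credit is $0.
Child Care Credit: income exceeds $184,200 by $203,500 → 204 increments × $55 = $11,220 ≥ base, so the credit is $0.
Rural Housing Credit: $387,700 is below the $415,400 cutoff, so the full $450 applies.
Total: $0 + $0 + $450 = $450.

$450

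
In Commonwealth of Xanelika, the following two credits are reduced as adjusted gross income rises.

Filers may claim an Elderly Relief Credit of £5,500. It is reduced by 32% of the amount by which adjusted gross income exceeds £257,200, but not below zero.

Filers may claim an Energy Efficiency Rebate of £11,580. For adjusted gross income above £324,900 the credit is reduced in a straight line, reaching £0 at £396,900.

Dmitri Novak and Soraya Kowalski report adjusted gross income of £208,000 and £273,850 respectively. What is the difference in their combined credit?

£5,328

Dmitri (£208,000): Elderly Relief Credit: £208,000 is at or below the £257,200 threshold, so the full £5,500 applies. Energy Efficiency Rebate: £208,000 is at or below the £324,900 threshold, so the full £11,580 applies. total £5,500 + £11,580 = £17,080
Soraya (£273,850): Elderly Relief Credit: 32% of the £16,650 excess over £257,200 is £5,328; credit = £5,500 − £5,328 = £172. Energy Efficiency Rebate: £273,850 is at or below the £324,900 threshold, so the full £11,580 applies. total £172 + £11,580 = £11,752
Difference: |£17,080 − £11,752| = £5,328.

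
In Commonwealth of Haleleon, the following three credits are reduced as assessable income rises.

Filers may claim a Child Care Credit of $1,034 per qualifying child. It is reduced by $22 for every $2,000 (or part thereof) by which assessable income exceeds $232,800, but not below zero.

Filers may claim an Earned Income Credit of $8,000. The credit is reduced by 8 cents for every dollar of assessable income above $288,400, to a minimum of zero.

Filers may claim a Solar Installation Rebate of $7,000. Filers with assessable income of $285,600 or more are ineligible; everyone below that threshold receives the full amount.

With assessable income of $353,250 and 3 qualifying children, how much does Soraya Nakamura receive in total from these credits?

Child Care Credit: base = 3 × $1,034 = $3,102. income exceeds $232,800 by $120,450, which is 61 full-or-partial $2,000 increments; reduction = 61 × $22 = $1,342, leaving $1,760.
Earned Income Credit: 8% of the $64,850 excess over $288,400 is $5,188; credit = $8,000 − $5,188 = $2,812.
Solar Installation Rebate: $353,250 meets or exceeds the $285,600 cutoff, so the credit is $0.
Total: $1,760 + $2,812 + $0 = $4,572.

$4,572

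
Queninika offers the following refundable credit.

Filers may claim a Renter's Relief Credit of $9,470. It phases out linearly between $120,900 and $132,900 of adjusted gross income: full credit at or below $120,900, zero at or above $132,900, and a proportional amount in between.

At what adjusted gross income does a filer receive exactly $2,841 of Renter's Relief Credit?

$2,841 is 2,841/9,470 of the full $9,470, so 6,629/9,470 of the $12,000 range has been used: income = $120,900 + $12,000 × 6,629/9,470 = $129,300.

$129,300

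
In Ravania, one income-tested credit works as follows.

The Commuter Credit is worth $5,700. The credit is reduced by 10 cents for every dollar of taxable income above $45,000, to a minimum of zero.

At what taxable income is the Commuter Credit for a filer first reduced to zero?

$102,000

The credit falls by 10% of each dollar above $45,000, so it reaches zero when the excess is $5,700 / 10% = $57,000: income = $45,000 + $57,000 = $102,000.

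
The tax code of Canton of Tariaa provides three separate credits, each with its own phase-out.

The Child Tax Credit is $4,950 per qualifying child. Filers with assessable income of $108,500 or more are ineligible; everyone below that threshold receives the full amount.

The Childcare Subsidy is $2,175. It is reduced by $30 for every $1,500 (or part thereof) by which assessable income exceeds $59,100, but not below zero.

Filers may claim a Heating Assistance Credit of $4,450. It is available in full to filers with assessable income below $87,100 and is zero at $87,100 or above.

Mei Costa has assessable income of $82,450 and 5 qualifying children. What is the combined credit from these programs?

$30,895

Child Tax Credit: base = 5 × $4,950 = $24,750. $82,450 is below the $108,500 cutoff, so the full $24,750 applies.
Childcare Subsidy: income exceeds $59,100 by $23,350, which is 16 full-or-partial $1,500 increments; reduction = 16 × $30 = $480, leaving $1,695.
Heating Assistance Credit: $82,450 is below the $87,100 cutoff, so the full $4,450 applies.
Total: $24,750 + $1,695 + $4,450 = $30,895.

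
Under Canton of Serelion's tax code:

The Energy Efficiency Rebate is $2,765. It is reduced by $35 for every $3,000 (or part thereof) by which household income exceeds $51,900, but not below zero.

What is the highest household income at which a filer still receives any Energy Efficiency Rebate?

$285,900

After 78 increments the reduction is 78 × $35 = $2,730, leaving $35; one more increment wipes it out. Increment 78 ends at excess 78 × $3,000 = $234,000, so the highest qualifying income is $51,900 + $234,000 = $285,900.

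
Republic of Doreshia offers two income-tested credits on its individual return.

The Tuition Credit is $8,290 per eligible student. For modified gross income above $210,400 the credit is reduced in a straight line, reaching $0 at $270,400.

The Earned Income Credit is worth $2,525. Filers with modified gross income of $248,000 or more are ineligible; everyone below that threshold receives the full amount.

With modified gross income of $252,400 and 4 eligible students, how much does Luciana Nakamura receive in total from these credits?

$9,948

Tuition Credit: base = 4 × $8,290 = $33,160. $252,400 is $42,000 into a $60,000 phase-out range, leaving 18,000/60,000 of the credit: $33,160 × 18,000/60,000 = $9,948.
Earned Income Credit: $252,400 meets or exceeds the $248,000 cutoff, so the credit is $0.
Total: $9,948 + $0 = $9,948.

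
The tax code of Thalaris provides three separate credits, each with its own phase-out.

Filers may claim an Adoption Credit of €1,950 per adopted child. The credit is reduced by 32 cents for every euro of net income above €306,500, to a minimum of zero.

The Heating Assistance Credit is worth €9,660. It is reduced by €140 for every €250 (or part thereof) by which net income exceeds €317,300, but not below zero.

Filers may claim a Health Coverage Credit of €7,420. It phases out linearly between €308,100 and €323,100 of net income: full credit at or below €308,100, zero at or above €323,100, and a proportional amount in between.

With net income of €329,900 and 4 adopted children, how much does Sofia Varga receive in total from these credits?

Adoption Credit: base = 4 × €1,950 = €7,800. 32% of the €23,400 excess over €306,500 is €7,488; credit = €7,800 − €7,488 = €312.
Heating Assistance Credit: income exceeds €317,300 by €12,600, which is 51 full-or-partial €250 increments; reduction = 51 × €140 = €7,140, leaving €2,520.
Health Coverage Credit: €329,900 is at or above €323,100, so the credit is €0.
Total: €312 + €2,520 + €0 = €2,832.

€2,832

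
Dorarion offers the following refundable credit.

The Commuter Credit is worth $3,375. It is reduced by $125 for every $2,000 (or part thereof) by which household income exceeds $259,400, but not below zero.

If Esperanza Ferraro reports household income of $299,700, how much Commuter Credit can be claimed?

$750

Commuter Credit: income exceeds $259,400 by $40,300, which is 21 full-or-partial $2,000 increments; reduction = 21 × $125 = $2,625, leaving $750.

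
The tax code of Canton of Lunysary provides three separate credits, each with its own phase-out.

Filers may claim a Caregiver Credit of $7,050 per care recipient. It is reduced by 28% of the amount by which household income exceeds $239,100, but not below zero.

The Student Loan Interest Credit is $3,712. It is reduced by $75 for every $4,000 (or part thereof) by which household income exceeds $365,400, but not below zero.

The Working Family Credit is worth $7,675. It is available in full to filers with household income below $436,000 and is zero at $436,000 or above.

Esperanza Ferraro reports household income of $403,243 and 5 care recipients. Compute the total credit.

Caregiver Credit: base = 5 × $7,050 = $35,250. 28% of the $164,143 excess over $239,100 is $45,960.04 ≥ base, so the credit is $0.
Student Loan Interest Credit: income exceeds $365,400 by $37,843, which is 10 full-or-partial $4,000 increments; reduction = 10 × $75 = $750, leaving $2,962.
Working Family Credit: $403,243 is below the $436,000 cutoff, so the full $7,675 applies.
Total: $0 + $2,962 + $7,675 = $10,637.

$10,637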